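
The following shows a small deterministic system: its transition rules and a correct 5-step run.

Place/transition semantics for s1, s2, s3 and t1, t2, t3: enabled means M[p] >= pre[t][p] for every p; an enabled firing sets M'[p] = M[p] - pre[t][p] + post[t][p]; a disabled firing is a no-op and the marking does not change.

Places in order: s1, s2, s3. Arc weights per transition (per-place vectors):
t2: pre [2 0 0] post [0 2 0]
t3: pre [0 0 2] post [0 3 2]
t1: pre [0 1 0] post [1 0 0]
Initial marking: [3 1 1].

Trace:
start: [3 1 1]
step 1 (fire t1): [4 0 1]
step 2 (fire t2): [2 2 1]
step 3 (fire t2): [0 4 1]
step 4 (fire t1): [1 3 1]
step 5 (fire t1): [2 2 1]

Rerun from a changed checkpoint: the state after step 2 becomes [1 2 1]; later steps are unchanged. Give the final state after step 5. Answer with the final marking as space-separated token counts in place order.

state after step 2 := [1 2 1]
step 3 (fire t2): [1 2 1]
step 4 (fire t1): [2 1 1]
step 5 (fire t1): [3 0 1]

3 0 1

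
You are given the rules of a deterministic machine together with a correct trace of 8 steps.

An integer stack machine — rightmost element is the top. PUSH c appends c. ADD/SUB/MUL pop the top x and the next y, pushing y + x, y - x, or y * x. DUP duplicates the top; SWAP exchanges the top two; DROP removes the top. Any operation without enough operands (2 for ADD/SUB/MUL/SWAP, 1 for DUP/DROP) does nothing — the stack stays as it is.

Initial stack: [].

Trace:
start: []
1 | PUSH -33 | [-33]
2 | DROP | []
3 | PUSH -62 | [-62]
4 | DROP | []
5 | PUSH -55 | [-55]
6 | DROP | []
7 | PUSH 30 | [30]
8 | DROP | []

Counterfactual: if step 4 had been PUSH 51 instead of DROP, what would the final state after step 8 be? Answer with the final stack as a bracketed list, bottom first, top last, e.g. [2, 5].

[-62, 51]

(re-executing from step 4 with the substitution; state before step 4: [-62])
4 | PUSH 51 | [-62, 51]
5 | PUSH -55 | [-62, 51, -55]
6 | DROP | [-62, 51]
7 | PUSH 30 | [-62, 51, 30]
8 | DROP | [-62, 51]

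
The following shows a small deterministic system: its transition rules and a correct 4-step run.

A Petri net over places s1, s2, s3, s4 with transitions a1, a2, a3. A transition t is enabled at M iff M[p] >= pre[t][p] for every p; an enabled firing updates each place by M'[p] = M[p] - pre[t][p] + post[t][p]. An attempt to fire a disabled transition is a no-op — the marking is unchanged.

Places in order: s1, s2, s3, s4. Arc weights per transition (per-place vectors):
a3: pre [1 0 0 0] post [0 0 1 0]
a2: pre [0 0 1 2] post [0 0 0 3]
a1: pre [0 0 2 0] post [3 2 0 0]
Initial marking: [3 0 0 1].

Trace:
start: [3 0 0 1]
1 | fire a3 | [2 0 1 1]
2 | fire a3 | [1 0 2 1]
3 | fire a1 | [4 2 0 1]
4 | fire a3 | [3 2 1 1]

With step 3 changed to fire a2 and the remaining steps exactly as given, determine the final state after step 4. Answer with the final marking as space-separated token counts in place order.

(re-executing from step 3 with the substitution; state before step 3: [1 0 2 1])
3 | fire a2 | [1 0 2 1]
4 | fire a3 | [0 0 3 1]

0 0 3 1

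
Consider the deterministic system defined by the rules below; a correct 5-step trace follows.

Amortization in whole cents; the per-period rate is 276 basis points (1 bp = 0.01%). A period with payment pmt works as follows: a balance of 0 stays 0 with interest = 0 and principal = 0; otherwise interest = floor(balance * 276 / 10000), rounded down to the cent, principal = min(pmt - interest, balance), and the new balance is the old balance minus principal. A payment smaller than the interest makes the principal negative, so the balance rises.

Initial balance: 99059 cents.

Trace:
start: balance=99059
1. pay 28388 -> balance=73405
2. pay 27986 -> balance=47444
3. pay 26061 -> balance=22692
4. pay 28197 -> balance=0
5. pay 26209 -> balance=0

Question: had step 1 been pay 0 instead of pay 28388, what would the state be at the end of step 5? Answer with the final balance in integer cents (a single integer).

431

(re-executing from step 1 with the substitution; state before step 1: balance=99059)
1. pay 0 -> balance=101793
2. pay 27986 -> balance=76616
3. pay 26061 -> balance=52669
4. pay 28197 -> balance=25925
5. pay 26209 -> balance=431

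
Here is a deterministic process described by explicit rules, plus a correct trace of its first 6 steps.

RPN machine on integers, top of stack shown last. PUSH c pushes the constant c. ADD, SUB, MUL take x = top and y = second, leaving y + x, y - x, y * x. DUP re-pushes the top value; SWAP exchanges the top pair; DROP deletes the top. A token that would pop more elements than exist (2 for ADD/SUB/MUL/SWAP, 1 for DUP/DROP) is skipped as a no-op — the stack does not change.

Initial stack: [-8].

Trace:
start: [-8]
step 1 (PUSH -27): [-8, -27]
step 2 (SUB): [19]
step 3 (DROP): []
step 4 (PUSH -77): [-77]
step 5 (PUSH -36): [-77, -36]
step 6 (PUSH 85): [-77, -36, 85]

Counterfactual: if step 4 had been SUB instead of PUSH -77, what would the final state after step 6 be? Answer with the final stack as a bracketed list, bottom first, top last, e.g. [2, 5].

(re-executing from step 4 with the substitution; state before step 4: [])
step 4 (SUB): []
step 5 (PUSH -36): [-36]
step 6 (PUSH 85): [-36, 85]

[-36, 85]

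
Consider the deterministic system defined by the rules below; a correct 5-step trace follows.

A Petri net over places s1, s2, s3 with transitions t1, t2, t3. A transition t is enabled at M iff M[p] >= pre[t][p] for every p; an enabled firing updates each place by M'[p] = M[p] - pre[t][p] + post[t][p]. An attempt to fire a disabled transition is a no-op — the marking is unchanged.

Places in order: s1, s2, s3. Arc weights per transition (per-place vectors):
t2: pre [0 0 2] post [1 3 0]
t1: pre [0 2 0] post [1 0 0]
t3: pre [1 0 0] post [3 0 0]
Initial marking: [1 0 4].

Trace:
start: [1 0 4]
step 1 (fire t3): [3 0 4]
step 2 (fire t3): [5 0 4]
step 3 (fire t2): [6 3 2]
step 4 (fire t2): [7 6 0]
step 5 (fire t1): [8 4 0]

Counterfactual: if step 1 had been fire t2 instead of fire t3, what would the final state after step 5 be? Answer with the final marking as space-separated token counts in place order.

6 4 0

(re-executing from step 1 with the substitution; state before step 1: [1 0 4])
step 1 (fire t2): [2 3 2]
step 2 (fire t3): [4 3 2]
step 3 (fire t2): [5 6 0]
step 4 (fire t2): [5 6 0]
step 5 (fire t1): [6 4 0]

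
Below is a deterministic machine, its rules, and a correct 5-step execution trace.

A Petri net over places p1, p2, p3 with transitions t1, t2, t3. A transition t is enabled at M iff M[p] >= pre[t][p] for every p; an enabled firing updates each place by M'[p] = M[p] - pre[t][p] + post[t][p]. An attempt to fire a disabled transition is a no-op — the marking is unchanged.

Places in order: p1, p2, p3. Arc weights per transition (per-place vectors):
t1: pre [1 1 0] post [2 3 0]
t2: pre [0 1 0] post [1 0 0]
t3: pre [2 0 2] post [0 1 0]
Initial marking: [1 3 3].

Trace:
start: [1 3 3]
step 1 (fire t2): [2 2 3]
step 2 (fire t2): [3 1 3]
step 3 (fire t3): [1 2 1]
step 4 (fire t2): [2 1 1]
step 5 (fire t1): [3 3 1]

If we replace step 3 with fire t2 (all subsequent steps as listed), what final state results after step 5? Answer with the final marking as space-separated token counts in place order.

4 0 3

(re-executing from step 3 with the substitution; state before step 3: [3 1 3])
step 3 (fire t2): [4 0 3]
step 4 (fire t2): [4 0 3]
step 5 (fire t1): [4 0 3]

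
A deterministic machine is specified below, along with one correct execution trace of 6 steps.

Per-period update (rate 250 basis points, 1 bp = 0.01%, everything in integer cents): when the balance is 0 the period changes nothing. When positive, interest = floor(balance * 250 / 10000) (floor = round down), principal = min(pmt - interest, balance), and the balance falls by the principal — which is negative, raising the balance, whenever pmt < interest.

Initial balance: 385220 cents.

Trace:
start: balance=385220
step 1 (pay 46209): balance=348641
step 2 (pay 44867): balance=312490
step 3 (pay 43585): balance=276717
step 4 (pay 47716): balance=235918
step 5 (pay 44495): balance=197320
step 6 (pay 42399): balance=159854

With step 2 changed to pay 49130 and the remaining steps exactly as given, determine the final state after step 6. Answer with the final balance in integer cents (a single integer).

155148

(re-executing from step 2 with the substitution; state before step 2: balance=348641)
step 2 (pay 49130): balance=308227
step 3 (pay 43585): balance=272347
step 4 (pay 47716): balance=231439
step 5 (pay 44495): balance=192729
step 6 (pay 42399): balance=155148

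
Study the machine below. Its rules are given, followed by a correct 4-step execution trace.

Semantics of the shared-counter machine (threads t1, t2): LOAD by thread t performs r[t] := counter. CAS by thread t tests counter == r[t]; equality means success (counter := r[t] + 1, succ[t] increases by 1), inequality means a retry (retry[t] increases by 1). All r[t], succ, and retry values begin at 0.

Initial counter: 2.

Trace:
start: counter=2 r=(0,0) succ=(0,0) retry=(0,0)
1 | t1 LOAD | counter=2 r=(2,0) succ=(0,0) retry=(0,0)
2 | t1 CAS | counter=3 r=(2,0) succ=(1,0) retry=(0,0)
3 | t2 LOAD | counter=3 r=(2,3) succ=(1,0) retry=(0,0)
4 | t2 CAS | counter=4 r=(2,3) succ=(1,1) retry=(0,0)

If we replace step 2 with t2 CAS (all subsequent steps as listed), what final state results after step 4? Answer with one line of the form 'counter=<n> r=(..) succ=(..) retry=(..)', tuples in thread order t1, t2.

counter=3 r=(2,2) succ=(0,1) retry=(0,1)

(re-executing from step 2 with the substitution; state before step 2: counter=2 r=(2,0) succ=(0,0) retry=(0,0))
2 | t2 CAS | counter=2 r=(2,0) succ=(0,0) retry=(0,1)
3 | t2 LOAD | counter=2 r=(2,2) succ=(0,0) retry=(0,1)
4 | t2 CAS | counter=3 r=(2,2) succ=(0,1) retry=(0,1)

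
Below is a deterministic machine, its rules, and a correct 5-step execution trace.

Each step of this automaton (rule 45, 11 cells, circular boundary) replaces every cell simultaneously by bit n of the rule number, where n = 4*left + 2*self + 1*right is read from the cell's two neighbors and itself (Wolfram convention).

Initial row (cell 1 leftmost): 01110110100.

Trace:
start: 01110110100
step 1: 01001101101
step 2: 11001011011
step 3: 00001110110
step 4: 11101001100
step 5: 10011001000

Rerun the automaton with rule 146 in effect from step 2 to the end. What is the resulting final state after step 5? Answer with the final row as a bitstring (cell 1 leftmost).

(re-executing steps 2..5 under rule 146; state before step 2: 01001101101)
step 2: 00110000000
step 3: 01001000000
step 4: 10110100000
step 5: 00000010001

00000010001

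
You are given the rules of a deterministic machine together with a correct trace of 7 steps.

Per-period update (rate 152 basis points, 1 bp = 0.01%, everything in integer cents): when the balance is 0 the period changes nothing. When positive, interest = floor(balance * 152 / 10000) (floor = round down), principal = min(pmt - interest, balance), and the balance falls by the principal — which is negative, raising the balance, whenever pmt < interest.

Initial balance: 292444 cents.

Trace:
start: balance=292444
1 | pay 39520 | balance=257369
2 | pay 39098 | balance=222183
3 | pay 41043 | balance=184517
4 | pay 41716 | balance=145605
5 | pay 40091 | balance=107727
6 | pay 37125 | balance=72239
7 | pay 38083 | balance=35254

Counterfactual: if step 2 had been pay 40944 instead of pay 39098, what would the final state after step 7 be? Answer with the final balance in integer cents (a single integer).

(re-executing from step 2 with the substitution; state before step 2: balance=257369)
2 | pay 40944 | balance=220337
3 | pay 41043 | balance=182643
4 | pay 41716 | balance=143703
5 | pay 40091 | balance=105796
6 | pay 37125 | balance=70279
7 | pay 38083 | balance=33264

33264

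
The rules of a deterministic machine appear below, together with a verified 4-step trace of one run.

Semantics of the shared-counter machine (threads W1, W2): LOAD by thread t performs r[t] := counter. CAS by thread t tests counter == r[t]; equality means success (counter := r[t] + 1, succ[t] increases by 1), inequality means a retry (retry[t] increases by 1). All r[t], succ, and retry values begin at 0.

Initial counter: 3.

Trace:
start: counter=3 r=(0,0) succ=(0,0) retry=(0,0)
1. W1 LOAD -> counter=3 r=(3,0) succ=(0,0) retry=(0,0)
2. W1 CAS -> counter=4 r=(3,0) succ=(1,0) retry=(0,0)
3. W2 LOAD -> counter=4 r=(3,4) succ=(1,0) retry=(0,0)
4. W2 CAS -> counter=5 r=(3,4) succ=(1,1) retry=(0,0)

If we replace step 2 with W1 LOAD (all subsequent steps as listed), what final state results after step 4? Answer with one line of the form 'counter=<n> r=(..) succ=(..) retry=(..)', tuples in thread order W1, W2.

(re-executing from step 2 with the substitution; state before step 2: counter=3 r=(3,0) succ=(0,0) retry=(0,0))
2. W1 LOAD -> counter=3 r=(3,0) succ=(0,0) retry=(0,0)
3. W2 LOAD -> counter=3 r=(3,3) succ=(0,0) retry=(0,0)
4. W2 CAS -> counter=4 r=(3,3) succ=(0,1) retry=(0,0)

counter=4 r=(3,3) succ=(0,1) retry=(0,0)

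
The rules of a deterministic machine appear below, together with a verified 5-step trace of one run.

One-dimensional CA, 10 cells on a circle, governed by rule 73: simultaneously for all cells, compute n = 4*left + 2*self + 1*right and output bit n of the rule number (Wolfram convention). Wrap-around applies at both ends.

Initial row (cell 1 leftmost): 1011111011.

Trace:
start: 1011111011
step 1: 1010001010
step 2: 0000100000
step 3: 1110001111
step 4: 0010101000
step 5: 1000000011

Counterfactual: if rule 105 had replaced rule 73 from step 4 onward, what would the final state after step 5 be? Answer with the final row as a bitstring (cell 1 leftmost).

(re-executing steps 4..5 under rule 105; state before step 4: 1110001111)
step 4: 0010101000
step 5: 1001010011

1001010011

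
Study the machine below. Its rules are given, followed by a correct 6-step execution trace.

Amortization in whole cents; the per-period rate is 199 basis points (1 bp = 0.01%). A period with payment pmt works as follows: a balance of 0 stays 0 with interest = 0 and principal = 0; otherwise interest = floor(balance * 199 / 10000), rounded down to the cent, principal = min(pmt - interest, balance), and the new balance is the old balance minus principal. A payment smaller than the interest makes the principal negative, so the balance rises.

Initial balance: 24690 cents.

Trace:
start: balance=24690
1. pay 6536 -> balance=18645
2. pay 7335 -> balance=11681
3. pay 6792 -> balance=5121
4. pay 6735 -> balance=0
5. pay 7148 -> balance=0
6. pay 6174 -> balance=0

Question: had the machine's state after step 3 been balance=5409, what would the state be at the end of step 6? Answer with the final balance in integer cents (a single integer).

0

state after step 3 := balance=5409
4. pay 6735 -> balance=0
5. pay 7148 -> balance=0
6. pay 6174 -> balance=0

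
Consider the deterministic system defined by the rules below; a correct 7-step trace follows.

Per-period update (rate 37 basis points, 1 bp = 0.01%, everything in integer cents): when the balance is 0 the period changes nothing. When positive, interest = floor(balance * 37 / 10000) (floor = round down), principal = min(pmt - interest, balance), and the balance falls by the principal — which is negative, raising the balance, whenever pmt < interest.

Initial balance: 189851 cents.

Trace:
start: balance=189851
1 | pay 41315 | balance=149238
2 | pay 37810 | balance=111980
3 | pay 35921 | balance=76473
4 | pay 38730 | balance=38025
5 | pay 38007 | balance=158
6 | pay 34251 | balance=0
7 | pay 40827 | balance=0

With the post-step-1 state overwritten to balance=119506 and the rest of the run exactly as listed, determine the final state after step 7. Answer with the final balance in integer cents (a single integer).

0

state after step 1 := balance=119506
2 | pay 37810 | balance=82138
3 | pay 35921 | balance=46520
4 | pay 38730 | balance=7962
5 | pay 38007 | balance=0
6 | pay 34251 | balance=0
7 | pay 40827 | balance=0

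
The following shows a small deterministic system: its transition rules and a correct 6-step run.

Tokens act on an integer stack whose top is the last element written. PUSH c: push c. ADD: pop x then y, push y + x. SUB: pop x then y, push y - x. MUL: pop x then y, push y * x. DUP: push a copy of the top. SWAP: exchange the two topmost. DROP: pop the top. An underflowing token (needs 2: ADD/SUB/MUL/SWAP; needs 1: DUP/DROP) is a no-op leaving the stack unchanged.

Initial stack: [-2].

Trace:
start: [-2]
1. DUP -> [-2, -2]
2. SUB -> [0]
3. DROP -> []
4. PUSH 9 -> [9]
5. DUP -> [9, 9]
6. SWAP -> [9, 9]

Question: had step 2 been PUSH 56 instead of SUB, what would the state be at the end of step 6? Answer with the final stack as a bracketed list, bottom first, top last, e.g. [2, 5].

(re-executing from step 2 with the substitution; state before step 2: [-2, -2])
2. PUSH 56 -> [-2, -2, 56]
3. DROP -> [-2, -2]
4. PUSH 9 -> [-2, -2, 9]
5. DUP -> [-2, -2, 9, 9]
6. SWAP -> [-2, -2, 9, 9]

[-2, -2, 9, 9]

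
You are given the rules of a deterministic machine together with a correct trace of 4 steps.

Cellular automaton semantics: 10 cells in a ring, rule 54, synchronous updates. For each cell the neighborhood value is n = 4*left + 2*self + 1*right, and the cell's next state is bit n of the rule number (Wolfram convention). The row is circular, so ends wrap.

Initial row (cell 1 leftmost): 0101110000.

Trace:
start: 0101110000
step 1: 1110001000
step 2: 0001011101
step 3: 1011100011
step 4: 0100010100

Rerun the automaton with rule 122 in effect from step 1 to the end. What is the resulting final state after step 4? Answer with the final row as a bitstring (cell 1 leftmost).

1110001111

(re-executing steps 1..4 under rule 122; state before step 1: 0101110000)
step 1: 1011011000
step 2: 0111111101
step 3: 1100000110
step 4: 1110001111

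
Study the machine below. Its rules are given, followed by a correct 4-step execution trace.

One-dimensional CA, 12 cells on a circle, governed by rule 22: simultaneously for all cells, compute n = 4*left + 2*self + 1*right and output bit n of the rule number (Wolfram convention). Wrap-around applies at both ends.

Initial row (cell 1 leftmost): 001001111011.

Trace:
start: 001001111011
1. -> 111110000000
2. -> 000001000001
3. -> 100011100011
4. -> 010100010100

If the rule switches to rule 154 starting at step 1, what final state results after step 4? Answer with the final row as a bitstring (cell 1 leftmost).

(re-executing steps 1..4 under rule 154; state before step 1: 001001111011)
1. -> 110111110010
2. -> 100111101100
3. -> 011111001011
4. -> 011110110010

011110110010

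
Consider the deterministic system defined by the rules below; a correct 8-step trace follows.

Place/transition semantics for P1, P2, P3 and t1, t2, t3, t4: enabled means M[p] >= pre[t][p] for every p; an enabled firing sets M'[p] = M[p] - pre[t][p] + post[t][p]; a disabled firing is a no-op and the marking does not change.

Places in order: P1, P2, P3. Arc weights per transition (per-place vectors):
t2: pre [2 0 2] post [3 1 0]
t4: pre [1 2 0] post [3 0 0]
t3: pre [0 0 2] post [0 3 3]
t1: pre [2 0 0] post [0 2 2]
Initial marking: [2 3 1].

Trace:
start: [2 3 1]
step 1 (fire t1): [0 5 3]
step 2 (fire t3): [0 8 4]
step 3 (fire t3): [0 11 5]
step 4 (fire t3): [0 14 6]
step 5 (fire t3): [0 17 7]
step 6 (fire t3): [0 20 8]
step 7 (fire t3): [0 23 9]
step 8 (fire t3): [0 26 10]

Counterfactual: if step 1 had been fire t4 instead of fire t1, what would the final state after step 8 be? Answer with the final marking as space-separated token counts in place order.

4 1 1

(re-executing from step 1 with the substitution; state before step 1: [2 3 1])
step 1 (fire t4): [4 1 1]
step 2 (fire t3): [4 1 1]
step 3 (fire t3): [4 1 1]
step 4 (fire t3): [4 1 1]
step 5 (fire t3): [4 1 1]
step 6 (fire t3): [4 1 1]
step 7 (fire t3): [4 1 1]
step 8 (fire t3): [4 1 1]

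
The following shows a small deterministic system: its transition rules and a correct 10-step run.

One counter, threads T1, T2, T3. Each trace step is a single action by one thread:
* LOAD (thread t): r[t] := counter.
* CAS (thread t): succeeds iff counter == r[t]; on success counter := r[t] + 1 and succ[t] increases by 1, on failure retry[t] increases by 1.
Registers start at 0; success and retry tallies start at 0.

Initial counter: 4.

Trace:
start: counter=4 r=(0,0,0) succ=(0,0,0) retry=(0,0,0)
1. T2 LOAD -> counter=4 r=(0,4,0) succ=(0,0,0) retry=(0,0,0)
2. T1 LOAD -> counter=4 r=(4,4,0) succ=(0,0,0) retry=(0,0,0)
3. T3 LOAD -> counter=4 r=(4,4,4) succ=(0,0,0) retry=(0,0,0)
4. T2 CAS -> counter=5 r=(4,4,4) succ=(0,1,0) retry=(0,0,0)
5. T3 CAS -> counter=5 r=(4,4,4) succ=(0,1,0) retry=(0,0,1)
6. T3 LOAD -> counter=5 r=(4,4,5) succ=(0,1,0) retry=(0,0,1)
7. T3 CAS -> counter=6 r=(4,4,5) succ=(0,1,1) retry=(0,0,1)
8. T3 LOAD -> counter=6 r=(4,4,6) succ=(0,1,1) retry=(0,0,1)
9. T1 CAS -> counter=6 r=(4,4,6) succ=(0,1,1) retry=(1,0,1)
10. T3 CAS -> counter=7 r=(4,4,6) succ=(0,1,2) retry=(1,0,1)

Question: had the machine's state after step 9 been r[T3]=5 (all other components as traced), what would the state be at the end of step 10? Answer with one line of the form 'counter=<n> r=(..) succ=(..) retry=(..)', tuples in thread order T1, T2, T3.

state after step 9 := counter=6 r=(4,4,5) succ=(0,1,1) retry=(1,0,1)
10. T3 CAS -> counter=6 r=(4,4,5) succ=(0,1,1) retry=(1,0,2)

counter=6 r=(4,4,5) succ=(0,1,1) retry=(1,0,2)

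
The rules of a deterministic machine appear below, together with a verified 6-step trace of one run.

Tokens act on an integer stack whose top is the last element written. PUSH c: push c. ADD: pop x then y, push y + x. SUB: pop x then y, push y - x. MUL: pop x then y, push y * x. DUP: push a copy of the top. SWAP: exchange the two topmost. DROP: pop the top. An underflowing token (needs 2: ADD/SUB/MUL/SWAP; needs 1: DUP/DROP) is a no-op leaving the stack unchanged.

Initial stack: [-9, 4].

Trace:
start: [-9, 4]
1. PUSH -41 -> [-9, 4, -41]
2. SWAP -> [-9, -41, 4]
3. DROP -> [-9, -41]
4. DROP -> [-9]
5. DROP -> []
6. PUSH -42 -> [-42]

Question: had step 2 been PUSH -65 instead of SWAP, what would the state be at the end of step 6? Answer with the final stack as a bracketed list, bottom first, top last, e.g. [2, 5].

[-9, -42]

(re-executing from step 2 with the substitution; state before step 2: [-9, 4, -41])
2. PUSH -65 -> [-9, 4, -41, -65]
3. DROP -> [-9, 4, -41]
4. DROP -> [-9, 4]
5. DROP -> [-9]
6. PUSH -42 -> [-9, -42]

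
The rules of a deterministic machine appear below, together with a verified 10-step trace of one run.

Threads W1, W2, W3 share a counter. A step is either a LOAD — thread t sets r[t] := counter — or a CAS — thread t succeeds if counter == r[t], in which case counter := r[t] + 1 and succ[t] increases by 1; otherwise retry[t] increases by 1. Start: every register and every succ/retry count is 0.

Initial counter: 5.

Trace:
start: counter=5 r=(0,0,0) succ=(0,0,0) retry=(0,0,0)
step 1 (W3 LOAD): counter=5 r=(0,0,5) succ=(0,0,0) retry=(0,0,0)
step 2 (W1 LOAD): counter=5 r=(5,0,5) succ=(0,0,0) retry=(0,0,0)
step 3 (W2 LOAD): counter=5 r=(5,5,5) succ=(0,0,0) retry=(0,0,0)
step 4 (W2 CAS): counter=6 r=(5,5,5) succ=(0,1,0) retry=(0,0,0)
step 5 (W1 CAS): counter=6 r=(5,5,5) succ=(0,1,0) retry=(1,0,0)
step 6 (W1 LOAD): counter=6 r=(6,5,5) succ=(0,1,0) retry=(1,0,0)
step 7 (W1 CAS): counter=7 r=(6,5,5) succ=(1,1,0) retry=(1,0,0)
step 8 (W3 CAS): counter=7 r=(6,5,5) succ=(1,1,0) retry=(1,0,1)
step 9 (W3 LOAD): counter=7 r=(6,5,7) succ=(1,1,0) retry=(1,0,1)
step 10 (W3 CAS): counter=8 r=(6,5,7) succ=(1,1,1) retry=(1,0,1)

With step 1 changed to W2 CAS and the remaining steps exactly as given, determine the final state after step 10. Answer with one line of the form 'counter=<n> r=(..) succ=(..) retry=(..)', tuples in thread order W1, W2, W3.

(re-executing from step 1 with the substitution; state before step 1: counter=5 r=(0,0,0) succ=(0,0,0) retry=(0,0,0))
step 1 (W2 CAS): counter=5 r=(0,0,0) succ=(0,0,0) retry=(0,1,0)
step 2 (W1 LOAD): counter=5 r=(5,0,0) succ=(0,0,0) retry=(0,1,0)
step 3 (W2 LOAD): counter=5 r=(5,5,0) succ=(0,0,0) retry=(0,1,0)
step 4 (W2 CAS): counter=6 r=(5,5,0) succ=(0,1,0) retry=(0,1,0)
step 5 (W1 CAS): counter=6 r=(5,5,0) succ=(0,1,0) retry=(1,1,0)
step 6 (W1 LOAD): counter=6 r=(6,5,0) succ=(0,1,0) retry=(1,1,0)
step 7 (W1 CAS): counter=7 r=(6,5,0) succ=(1,1,0) retry=(1,1,0)
step 8 (W3 CAS): counter=7 r=(6,5,0) succ=(1,1,0) retry=(1,1,1)
step 9 (W3 LOAD): counter=7 r=(6,5,7) succ=(1,1,0) retry=(1,1,1)
step 10 (W3 CAS): counter=8 r=(6,5,7) succ=(1,1,1) retry=(1,1,1)

counter=8 r=(6,5,7) succ=(1,1,1) retry=(1,1,1)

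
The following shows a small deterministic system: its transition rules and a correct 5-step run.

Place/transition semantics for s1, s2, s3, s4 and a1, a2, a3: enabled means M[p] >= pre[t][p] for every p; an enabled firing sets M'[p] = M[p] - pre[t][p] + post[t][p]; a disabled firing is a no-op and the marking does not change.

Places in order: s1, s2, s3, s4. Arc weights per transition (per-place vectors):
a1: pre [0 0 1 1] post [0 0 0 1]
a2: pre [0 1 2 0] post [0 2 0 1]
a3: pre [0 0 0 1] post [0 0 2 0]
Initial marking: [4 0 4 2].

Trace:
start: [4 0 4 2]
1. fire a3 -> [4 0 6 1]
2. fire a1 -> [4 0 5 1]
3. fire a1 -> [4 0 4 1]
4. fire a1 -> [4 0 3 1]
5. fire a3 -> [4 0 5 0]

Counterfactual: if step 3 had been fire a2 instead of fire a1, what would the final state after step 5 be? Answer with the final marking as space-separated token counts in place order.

4 0 6 0

(re-executing from step 3 with the substitution; state before step 3: [4 0 5 1])
3. fire a2 -> [4 0 5 1]
4. fire a1 -> [4 0 4 1]
5. fire a3 -> [4 0 6 0]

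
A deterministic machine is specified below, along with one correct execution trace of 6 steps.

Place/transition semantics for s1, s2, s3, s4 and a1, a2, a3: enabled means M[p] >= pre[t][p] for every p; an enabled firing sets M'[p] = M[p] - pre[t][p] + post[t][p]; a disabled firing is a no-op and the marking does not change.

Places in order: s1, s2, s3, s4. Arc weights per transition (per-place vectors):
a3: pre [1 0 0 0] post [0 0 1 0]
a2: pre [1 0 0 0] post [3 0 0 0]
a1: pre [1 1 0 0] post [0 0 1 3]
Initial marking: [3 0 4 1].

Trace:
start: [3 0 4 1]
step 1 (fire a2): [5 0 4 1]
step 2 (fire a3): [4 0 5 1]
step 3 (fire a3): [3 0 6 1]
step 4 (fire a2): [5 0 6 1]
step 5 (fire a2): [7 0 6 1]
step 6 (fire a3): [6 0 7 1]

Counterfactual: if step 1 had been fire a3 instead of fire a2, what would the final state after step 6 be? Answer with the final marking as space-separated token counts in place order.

(re-executing from step 1 with the substitution; state before step 1: [3 0 4 1])
step 1 (fire a3): [2 0 5 1]
step 2 (fire a3): [1 0 6 1]
step 3 (fire a3): [0 0 7 1]
step 4 (fire a2): [0 0 7 1]
step 5 (fire a2): [0 0 7 1]
step 6 (fire a3): [0 0 7 1]

0 0 7 1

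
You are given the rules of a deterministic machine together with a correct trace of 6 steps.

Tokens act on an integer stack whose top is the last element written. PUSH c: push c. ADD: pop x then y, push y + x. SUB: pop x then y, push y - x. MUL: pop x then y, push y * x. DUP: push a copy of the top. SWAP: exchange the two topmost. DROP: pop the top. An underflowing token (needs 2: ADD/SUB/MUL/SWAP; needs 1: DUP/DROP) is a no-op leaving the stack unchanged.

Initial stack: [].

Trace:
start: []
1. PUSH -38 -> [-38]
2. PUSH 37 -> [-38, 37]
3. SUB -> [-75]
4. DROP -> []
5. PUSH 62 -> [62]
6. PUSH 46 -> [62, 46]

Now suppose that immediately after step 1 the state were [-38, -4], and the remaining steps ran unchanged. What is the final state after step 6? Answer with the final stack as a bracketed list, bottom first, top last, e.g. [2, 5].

state after step 1 := [-38, -4]
2. PUSH 37 -> [-38, -4, 37]
3. SUB -> [-38, -41]
4. DROP -> [-38]
5. PUSH 62 -> [-38, 62]
6. PUSH 46 -> [-38, 62, 46]

[-38, 62, 46]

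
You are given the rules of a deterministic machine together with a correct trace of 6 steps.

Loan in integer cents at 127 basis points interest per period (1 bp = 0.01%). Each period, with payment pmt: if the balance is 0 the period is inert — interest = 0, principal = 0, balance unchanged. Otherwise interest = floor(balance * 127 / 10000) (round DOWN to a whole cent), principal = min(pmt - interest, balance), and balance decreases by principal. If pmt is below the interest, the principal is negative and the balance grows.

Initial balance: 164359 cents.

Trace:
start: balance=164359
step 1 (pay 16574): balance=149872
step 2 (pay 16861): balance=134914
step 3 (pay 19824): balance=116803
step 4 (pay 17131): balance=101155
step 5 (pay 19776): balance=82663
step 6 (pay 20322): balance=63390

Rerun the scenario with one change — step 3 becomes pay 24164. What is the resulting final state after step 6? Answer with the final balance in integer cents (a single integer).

(re-executing from step 3 with the substitution; state before step 3: balance=134914)
step 3 (pay 24164): balance=112463
step 4 (pay 17131): balance=96760
step 5 (pay 19776): balance=78212
step 6 (pay 20322): balance=58883

58883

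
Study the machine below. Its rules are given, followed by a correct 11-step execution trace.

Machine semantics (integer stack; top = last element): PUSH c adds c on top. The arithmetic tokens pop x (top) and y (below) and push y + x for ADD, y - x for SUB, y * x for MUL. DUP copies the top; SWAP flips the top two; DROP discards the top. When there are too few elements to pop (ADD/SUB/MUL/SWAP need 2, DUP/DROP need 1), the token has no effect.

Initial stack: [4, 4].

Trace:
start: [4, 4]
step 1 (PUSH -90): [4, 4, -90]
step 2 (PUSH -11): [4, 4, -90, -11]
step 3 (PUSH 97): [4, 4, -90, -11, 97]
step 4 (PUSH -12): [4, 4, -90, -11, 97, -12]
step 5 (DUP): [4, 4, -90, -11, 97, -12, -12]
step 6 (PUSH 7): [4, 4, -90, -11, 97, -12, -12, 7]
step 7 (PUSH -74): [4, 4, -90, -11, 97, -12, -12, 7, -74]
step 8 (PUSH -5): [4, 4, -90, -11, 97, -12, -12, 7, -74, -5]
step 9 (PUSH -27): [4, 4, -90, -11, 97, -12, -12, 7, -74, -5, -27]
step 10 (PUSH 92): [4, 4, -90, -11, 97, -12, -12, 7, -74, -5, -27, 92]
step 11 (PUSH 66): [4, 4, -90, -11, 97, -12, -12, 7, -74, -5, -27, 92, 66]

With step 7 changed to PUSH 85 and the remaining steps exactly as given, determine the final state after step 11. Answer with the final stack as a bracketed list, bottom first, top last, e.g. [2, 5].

[4, 4, -90, -11, 97, -12, -12, 7, 85, -5, -27, 92, 66]

(re-executing from step 7 with the substitution; state before step 7: [4, 4, -90, -11, 97, -12, -12, 7])
step 7 (PUSH 85): [4, 4, -90, -11, 97, -12, -12, 7, 85]
step 8 (PUSH -5): [4, 4, -90, -11, 97, -12, -12, 7, 85, -5]
step 9 (PUSH -27): [4, 4, -90, -11, 97, -12, -12, 7, 85, -5, -27]
step 10 (PUSH 92): [4, 4, -90, -11, 97, -12, -12, 7, 85, -5, -27, 92]
step 11 (PUSH 66): [4, 4, -90, -11, 97, -12, -12, 7, 85, -5, -27, 92, 66]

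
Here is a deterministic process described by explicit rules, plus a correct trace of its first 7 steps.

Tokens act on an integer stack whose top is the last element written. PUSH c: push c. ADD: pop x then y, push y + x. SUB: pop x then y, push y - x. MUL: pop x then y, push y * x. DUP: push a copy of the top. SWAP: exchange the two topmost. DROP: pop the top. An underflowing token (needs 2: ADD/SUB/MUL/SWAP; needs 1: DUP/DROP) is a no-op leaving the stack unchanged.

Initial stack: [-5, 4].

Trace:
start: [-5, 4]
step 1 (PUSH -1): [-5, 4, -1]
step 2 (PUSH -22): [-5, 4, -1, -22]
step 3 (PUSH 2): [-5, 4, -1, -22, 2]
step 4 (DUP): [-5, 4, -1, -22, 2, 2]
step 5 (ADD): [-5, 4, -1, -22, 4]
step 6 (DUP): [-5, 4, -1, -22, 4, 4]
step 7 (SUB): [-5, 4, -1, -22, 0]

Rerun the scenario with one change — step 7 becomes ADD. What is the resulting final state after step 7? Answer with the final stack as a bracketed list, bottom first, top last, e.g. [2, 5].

(re-executing from step 7 with the substitution; state before step 7: [-5, 4, -1, -22, 4, 4])
step 7 (ADD): [-5, 4, -1, -22, 8]

[-5, 4, -1, -22, 8]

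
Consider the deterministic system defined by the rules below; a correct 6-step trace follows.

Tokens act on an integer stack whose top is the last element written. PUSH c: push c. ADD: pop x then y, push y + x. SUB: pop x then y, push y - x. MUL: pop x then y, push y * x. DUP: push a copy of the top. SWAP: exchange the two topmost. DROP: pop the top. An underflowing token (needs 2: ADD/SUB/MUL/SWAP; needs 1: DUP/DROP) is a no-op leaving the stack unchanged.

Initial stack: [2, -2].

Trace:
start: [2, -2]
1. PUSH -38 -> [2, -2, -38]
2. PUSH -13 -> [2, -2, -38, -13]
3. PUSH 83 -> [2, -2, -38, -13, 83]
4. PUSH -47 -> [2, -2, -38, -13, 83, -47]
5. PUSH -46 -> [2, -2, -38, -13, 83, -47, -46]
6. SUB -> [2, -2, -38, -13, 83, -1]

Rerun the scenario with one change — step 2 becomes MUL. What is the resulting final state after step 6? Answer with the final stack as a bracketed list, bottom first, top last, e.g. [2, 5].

(re-executing from step 2 with the substitution; state before step 2: [2, -2, -38])
2. MUL -> [2, 76]
3. PUSH 83 -> [2, 76, 83]
4. PUSH -47 -> [2, 76, 83, -47]
5. PUSH -46 -> [2, 76, 83, -47, -46]
6. SUB -> [2, 76, 83, -1]

[2, 76, 83, -1]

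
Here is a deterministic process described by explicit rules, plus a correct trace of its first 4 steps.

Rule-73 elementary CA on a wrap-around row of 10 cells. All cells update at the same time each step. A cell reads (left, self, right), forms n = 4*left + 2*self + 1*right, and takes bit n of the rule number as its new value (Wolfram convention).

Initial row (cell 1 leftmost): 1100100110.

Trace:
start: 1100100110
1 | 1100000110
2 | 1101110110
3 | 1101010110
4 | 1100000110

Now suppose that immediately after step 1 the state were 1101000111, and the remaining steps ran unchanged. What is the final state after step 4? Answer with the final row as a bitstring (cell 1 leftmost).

0100011100

state after step 1 := 1101000111
2 | 0100010100
3 | 0001000001
4 | 0100011100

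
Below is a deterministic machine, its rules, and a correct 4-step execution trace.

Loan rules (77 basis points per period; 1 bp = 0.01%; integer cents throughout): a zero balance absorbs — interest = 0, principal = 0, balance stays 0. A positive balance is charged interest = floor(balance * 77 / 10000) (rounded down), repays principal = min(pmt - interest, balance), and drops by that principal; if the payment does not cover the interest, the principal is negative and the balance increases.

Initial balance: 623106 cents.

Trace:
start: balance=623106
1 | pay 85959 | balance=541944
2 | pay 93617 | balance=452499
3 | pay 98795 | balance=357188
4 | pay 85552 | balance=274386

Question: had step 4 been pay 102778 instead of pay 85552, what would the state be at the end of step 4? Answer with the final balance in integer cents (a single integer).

257160

(re-executing from step 4 with the substitution; state before step 4: balance=357188)
4 | pay 102778 | balance=257160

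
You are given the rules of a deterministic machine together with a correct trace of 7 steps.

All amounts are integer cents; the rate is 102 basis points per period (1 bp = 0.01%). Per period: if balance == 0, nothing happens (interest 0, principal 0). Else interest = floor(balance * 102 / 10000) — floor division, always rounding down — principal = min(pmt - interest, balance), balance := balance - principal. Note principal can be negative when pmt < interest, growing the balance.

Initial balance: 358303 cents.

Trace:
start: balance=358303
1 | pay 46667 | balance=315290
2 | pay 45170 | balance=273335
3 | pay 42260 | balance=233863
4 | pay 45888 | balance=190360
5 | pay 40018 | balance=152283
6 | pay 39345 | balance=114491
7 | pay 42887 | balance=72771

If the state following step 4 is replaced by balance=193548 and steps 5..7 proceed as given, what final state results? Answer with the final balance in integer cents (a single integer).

76058

state after step 4 := balance=193548
5 | pay 40018 | balance=155504
6 | pay 39345 | balance=117745
7 | pay 42887 | balance=76058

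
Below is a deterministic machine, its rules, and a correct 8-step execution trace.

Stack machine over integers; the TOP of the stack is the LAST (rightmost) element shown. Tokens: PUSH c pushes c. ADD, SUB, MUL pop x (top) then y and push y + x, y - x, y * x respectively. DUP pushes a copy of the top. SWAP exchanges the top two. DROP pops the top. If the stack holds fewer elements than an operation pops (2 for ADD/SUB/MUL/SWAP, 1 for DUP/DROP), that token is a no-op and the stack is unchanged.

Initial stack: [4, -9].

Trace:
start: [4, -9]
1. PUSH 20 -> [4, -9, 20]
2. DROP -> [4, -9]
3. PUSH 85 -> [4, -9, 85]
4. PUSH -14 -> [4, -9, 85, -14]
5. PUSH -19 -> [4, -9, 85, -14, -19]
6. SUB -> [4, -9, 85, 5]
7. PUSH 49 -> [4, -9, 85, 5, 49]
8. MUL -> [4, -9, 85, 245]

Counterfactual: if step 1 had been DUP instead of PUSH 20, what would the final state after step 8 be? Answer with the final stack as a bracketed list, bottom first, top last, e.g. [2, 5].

(re-executing from step 1 with the substitution; state before step 1: [4, -9])
1. DUP -> [4, -9, -9]
2. DROP -> [4, -9]
3. PUSH 85 -> [4, -9, 85]
4. PUSH -14 -> [4, -9, 85, -14]
5. PUSH -19 -> [4, -9, 85, -14, -19]
6. SUB -> [4, -9, 85, 5]
7. PUSH 49 -> [4, -9, 85, 5, 49]
8. MUL -> [4, -9, 85, 245]

[4, -9, 85, 245]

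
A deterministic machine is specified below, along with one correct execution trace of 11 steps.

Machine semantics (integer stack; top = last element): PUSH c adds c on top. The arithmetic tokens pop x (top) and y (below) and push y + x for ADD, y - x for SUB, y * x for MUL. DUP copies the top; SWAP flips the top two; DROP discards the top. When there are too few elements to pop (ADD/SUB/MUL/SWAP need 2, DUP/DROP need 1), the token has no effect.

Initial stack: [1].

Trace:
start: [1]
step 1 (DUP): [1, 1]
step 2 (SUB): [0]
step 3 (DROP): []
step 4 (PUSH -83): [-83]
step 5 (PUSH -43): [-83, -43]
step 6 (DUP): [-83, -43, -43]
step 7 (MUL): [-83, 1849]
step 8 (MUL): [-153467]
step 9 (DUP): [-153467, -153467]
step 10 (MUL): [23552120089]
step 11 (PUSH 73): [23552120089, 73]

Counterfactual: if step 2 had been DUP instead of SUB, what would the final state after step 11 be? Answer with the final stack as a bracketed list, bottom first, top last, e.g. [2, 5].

(re-executing from step 2 with the substitution; state before step 2: [1, 1])
step 2 (DUP): [1, 1, 1]
step 3 (DROP): [1, 1]
step 4 (PUSH -83): [1, 1, -83]
step 5 (PUSH -43): [1, 1, -83, -43]
step 6 (DUP): [1, 1, -83, -43, -43]
step 7 (MUL): [1, 1, -83, 1849]
step 8 (MUL): [1, 1, -153467]
step 9 (DUP): [1, 1, -153467, -153467]
step 10 (MUL): [1, 1, 23552120089]
step 11 (PUSH 73): [1, 1, 23552120089, 73]

[1, 1, 23552120089, 73]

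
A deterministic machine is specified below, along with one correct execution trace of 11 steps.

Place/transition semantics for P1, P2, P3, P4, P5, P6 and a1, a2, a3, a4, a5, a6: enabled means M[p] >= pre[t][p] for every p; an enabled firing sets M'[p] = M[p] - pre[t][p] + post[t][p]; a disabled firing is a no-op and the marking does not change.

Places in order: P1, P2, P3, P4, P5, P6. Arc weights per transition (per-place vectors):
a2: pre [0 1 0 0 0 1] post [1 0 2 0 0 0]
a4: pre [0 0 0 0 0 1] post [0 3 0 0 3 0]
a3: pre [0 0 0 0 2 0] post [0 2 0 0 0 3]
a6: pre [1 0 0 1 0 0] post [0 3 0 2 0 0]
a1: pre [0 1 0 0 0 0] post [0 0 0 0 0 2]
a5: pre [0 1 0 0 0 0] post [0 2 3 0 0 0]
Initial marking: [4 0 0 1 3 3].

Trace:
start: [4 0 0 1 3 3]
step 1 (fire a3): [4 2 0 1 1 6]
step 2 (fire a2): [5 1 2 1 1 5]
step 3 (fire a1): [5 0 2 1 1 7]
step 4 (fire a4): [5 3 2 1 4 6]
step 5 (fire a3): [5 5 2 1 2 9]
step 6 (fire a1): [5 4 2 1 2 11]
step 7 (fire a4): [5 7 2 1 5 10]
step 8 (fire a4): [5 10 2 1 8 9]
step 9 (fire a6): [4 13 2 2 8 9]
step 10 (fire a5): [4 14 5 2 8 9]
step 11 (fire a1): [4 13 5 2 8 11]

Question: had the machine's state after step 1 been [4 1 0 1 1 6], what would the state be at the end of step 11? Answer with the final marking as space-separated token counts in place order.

4 13 5 2 8 9

state after step 1 := [4 1 0 1 1 6]
step 2 (fire a2): [5 0 2 1 1 5]
step 3 (fire a1): [5 0 2 1 1 5]
step 4 (fire a4): [5 3 2 1 4 4]
step 5 (fire a3): [5 5 2 1 2 7]
step 6 (fire a1): [5 4 2 1 2 9]
step 7 (fire a4): [5 7 2 1 5 8]
step 8 (fire a4): [5 10 2 1 8 7]
step 9 (fire a6): [4 13 2 2 8 7]
step 10 (fire a5): [4 14 5 2 8 7]
step 11 (fire a1): [4 13 5 2 8 9]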